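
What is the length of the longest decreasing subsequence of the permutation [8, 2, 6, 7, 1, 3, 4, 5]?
3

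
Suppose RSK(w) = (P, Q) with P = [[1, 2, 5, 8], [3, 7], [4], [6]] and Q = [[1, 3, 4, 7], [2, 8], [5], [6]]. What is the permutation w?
Reverse RSK: for i = n, n-1, ..., 1, locate i in Q, remove the corresponding corner cell from P, and reverse-bump its entry up through P; the value ejected from row 1 is w(i).

So w = 6 1 4 7 3 2 8 5.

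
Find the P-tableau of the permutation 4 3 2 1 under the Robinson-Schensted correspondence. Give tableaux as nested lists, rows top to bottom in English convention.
P = [[1], [2], [3], [4]]

After inserting 4: P = [[4]].
After inserting 3: P = [[3], [4]].
After inserting 2: P = [[2], [3], [4]].
After inserting 1: P = [[1], [2], [3], [4]].

So P = [[1], [2], [3], [4]].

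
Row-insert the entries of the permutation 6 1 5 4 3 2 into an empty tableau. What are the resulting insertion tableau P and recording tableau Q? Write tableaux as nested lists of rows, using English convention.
P = [[1, 2], [3], [4], [5], [6]], Q = [[1, 3], [2], [4], [5], [6]]

Insert each entry of the permutation into P by Schensted row insertion, recording in Q the position of each new cell.

Insert 6: appended to row 1. P = [[6]].
Insert 1: 1 bumps 6 from row 1; 6 starts row 2. P = [[1], [6]].
Insert 5: appended to row 1. P = [[1, 5], [6]].
Insert 4: 4 bumps 5 from row 1; 5 bumps 6 from row 2; 6 starts row 3. P = [[1, 4], [5], [6]].
Insert 3: 3 bumps 4 from row 1; 4 bumps 5 from row 2; 5 bumps 6 from row 3; 6 starts row 4. P = [[1, 3], [4], [5], [6]].
Insert 2: 2 bumps 3 from row 1; 3 bumps 4 from row 2; 4 bumps 5 from row 3; 5 bumps 6 from row 4; 6 starts row 5. P = [[1, 2], [3], [4], [5], [6]].

So P = [[1, 2], [3], [4], [5], [6]], Q = [[1, 3], [2], [4], [5], [6]].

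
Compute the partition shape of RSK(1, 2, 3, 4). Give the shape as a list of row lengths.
Row-insert each entry into an empty tableau.

After inserting 1: P = [[1]].
After inserting 2: P = [[1, 2]].
After inserting 3: P = [[1, 2, 3]].
After inserting 4: P = [[1, 2, 3, 4]].

The final insertion tableau P = [[1, 2, 3, 4]] has shape [4].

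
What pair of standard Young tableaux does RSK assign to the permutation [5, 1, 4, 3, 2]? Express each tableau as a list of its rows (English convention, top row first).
Insert each entry of the permutation into P by Schensted row insertion, recording in Q the position of each new cell.

After inserting 5: P = [[5]].
After inserting 1: P = [[1], [5]].
After inserting 4: P = [[1, 4], [5]].
After inserting 3: P = [[1, 3], [4], [5]].
After inserting 2: P = [[1, 2], [3], [4], [5]].

So P = [[1, 2], [3], [4], [5]], Q = [[1, 3], [2], [4], [5]].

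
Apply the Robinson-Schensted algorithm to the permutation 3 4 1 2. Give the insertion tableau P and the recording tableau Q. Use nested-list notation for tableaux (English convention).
P = [[1, 2], [3, 4]], Q = [[1, 2], [3, 4]]

Insert each entry of the permutation into P by Schensted row insertion, recording in Q the position of each new cell.

Insert 3: appended to row 1. P = [[3]].
Insert 4: appended to row 1. P = [[3, 4]].
Insert 1: 1 bumps 3 from row 1; 3 starts row 2. P = [[1, 4], [3]].
Insert 2: 2 bumps 4 from row 1; 4 appends to row 2. P = [[1, 2], [3, 4]].

So P = [[1, 2], [3, 4]], Q = [[1, 2], [3, 4]].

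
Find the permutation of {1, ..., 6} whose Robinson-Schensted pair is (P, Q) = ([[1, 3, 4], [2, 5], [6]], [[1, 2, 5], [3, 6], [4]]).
2 6 3 1 5 4

Reverse RSK: for i = n, n-1, ..., 1, locate i in Q, remove the corresponding corner cell from P, and reverse-bump its entry up through P; the value ejected from row 1 is w(i).

So w = 2 6 3 1 5 4.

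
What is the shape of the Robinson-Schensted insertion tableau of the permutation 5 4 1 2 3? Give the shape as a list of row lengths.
[3, 1, 1]

Row-insert each entry into an empty tableau.

After inserting 5: P = [[5]].
After inserting 4: P = [[4], [5]].
After inserting 1: P = [[1], [4], [5]].
After inserting 2: P = [[1, 2], [4], [5]].
After inserting 3: P = [[1, 2, 3], [4], [5]].

The final insertion tableau P = [[1, 2, 3], [4], [5]] has shape [3, 1, 1].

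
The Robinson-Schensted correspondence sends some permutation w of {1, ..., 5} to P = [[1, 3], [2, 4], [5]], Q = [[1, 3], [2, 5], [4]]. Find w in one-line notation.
5 2 4 1 3

Reverse RSK: for i = n, n-1, ..., 1, locate i in Q, remove the corresponding corner cell from P, and reverse-bump its entry up through P; the value ejected from row 1 is w(i).

So w = 5 2 4 1 3.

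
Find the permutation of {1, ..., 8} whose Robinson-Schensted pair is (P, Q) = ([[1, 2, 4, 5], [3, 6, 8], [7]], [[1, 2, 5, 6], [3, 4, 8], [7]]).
3 7 1 2 6 8 4 5

Reverse the RSK construction: for i from n down to 1, find the cell of Q containing i, remove the entry at that cell from P, and reverse-bump it up through P; the value ejected from row 1 is w(i).

Step i=8: Q has 8 at row 2, column 3; remove 8 from row 2 of P and reverse-bump: 8 enters row 1 and ejects 5. So w(8) = 5. P is now [[1, 2, 4, 8], [3, 6], [7]].
Step i=7: Q has 7 at row 3, column 1; remove 7 from row 3 of P and reverse-bump: 7 enters row 2 and ejects 6; 6 enters row 1 and ejects 4. So w(7) = 4. P is now [[1, 2, 6, 8], [3, 7]].
Step i=6: Q has 6 at row 1, column 4; remove that cell from P, ejecting 8. So w(6) = 8. P is now [[1, 2, 6], [3, 7]].
Step i=5: Q has 5 at row 1, column 3; remove that cell from P, ejecting 6. So w(5) = 6. P is now [[1, 2], [3, 7]].
Step i=4: Q has 4 at row 2, column 2; remove 7 from row 2 of P and reverse-bump: 7 enters row 1 and ejects 2. So w(4) = 2. P is now [[1, 7], [3]].
Step i=3: Q has 3 at row 2, column 1; remove 3 from row 2 of P and reverse-bump: 3 enters row 1 and ejects 1. So w(3) = 1. P is now [[3, 7]].
Step i=2: Q has 2 at row 1, column 2; remove that cell from P, ejecting 7. So w(2) = 7. P is now [[3]].
Step i=1: Q has 1 at row 1, column 1; remove that cell from P, ejecting 3. So w(1) = 3. P is now [].

So w = 3 7 1 2 6 8 4 5.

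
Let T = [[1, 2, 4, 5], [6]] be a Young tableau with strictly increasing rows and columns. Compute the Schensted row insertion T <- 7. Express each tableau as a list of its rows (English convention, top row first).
7 is larger than every entry of row 1, so it is appended to row 1. The new tableau is [[1, 2, 4, 5, 7], [6]].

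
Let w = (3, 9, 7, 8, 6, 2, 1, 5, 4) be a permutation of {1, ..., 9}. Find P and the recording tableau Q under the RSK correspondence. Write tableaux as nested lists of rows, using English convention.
P = [[1, 4, 8], [2, 5], [3, 6], [7], [9]], Q = [[1, 2, 4], [3, 8], [5, 9], [6], [7]]

Insert each entry of the permutation into P by Schensted row insertion, recording in Q the position of each new cell.

After inserting 3: P = [[3]].
After inserting 9: P = [[3, 9]].
After inserting 7: P = [[3, 7], [9]].
After inserting 8: P = [[3, 7, 8], [9]].
After inserting 6: P = [[3, 6, 8], [7], [9]].
After inserting 2: P = [[2, 6, 8], [3], [7], [9]].
After inserting 1: P = [[1, 6, 8], [2], [3], [7], [9]].
After inserting 5: P = [[1, 5, 8], [2, 6], [3], [7], [9]].
After inserting 4: P = [[1, 4, 8], [2, 5], [3, 6], [7], [9]].

So P = [[1, 4, 8], [2, 5], [3, 6], [7], [9]], Q = [[1, 2, 4], [3, 8], [5, 9], [6], [7]].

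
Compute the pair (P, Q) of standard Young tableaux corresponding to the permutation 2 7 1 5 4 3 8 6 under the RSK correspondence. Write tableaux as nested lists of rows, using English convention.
Insert each entry of the permutation into P by Schensted row insertion, recording in Q the position of each new cell.

Insert 2: appended to row 1. P = [[2]].
Insert 7: appended to row 1. P = [[2, 7]].
Insert 1: 1 bumps 2 from row 1; 2 starts row 2. P = [[1, 7], [2]].
Insert 5: 5 bumps 7 from row 1; 7 appends to row 2. P = [[1, 5], [2, 7]].
Insert 4: 4 bumps 5 from row 1; 5 bumps 7 from row 2; 7 starts row 3. P = [[1, 4], [2, 5], [7]].
Insert 3: 3 bumps 4 from row 1; 4 bumps 5 from row 2; 5 bumps 7 from row 3; 7 starts row 4. P = [[1, 3], [2, 4], [5], [7]].
Insert 8: appended to row 1. P = [[1, 3, 8], [2, 4], [5], [7]].
Insert 6: 6 bumps 8 from row 1; 8 appends to row 2. P = [[1, 3, 6], [2, 4, 8], [5], [7]].

So P = [[1, 3, 6], [2, 4, 8], [5], [7]], Q = [[1, 2, 7], [3, 4, 8], [5], [6]].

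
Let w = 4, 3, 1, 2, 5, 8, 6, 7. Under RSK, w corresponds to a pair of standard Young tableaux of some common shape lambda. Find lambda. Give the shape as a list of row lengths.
Row-insert each entry into an empty tableau.

After inserting 4: P = [[4]].
After inserting 3: P = [[3], [4]].
After inserting 1: P = [[1], [3], [4]].
After inserting 2: P = [[1, 2], [3], [4]].
After inserting 5: P = [[1, 2, 5], [3], [4]].
After inserting 8: P = [[1, 2, 5, 8], [3], [4]].
After inserting 6: P = [[1, 2, 5, 6], [3, 8], [4]].
After inserting 7: P = [[1, 2, 5, 6, 7], [3, 8], [4]].

The final insertion tableau P = [[1, 2, 5, 6, 7], [3, 8], [4]] has shape [5, 2, 1].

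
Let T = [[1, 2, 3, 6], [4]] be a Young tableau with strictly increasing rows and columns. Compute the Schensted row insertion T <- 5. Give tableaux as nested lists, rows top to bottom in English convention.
In row 1, 5 replaces 6 (the leftmost entry greater than 5); 6 is bumped to row 2. 6 is appended to row 2. The new tableau is [[1, 2, 3, 5], [4, 6]].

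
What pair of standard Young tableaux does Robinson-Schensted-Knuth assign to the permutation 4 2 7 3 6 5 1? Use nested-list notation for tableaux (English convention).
Insert each entry of the permutation into P by Schensted row insertion, recording in Q the position of each new cell.

After inserting 4: P = [[4]].
After inserting 2: P = [[2], [4]].
After inserting 7: P = [[2, 7], [4]].
After inserting 3: P = [[2, 3], [4, 7]].
After inserting 6: P = [[2, 3, 6], [4, 7]].
After inserting 5: P = [[2, 3, 5], [4, 6], [7]].
After inserting 1: P = [[1, 3, 5], [2, 6], [4], [7]].

So P = [[1, 3, 5], [2, 6], [4], [7]], Q = [[1, 3, 5], [2, 4], [6], [7]].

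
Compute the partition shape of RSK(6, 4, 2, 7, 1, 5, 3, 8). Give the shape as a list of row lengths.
Row-insert each entry into an empty tableau.

After inserting 6: P = [[6]].
After inserting 4: P = [[4], [6]].
After inserting 2: P = [[2], [4], [6]].
After inserting 7: P = [[2, 7], [4], [6]].
After inserting 1: P = [[1, 7], [2], [4], [6]].
After inserting 5: P = [[1, 5], [2, 7], [4], [6]].
After inserting 3: P = [[1, 3], [2, 5], [4, 7], [6]].
After inserting 8: P = [[1, 3, 8], [2, 5], [4, 7], [6]].

The final insertion tableau P = [[1, 3, 8], [2, 5], [4, 7], [6]] has shape [3, 2, 2, 1].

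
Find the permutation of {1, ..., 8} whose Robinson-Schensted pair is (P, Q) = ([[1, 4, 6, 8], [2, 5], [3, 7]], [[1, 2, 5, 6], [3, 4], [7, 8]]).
Reverse the RSK construction: for i from n down to 1, find the cell of Q containing i, remove the entry at that cell from P, and reverse-bump it up through P; the value ejected from row 1 is w(i).

Step i=8: Q has 8 at row 3, column 2; remove 7 from row 3 of P and reverse-bump: 7 enters row 2 and ejects 5; 5 enters row 1 and ejects 4. So w(8) = 4. P is now [[1, 5, 6, 8], [2, 7], [3]].
Step i=7: Q has 7 at row 3, column 1; remove 3 from row 3 of P and reverse-bump: 3 enters row 2 and ejects 2; 2 enters row 1 and ejects 1. So w(7) = 1. P is now [[2, 5, 6, 8], [3, 7]].
Step i=6: Q has 6 at row 1, column 4; remove that cell from P, ejecting 8. So w(6) = 8. P is now [[2, 5, 6], [3, 7]].
Step i=5: Q has 5 at row 1, column 3; remove that cell from P, ejecting 6. So w(5) = 6. P is now [[2, 5], [3, 7]].
Step i=4: Q has 4 at row 2, column 2; remove 7 from row 2 of P and reverse-bump: 7 enters row 1 and ejects 5. So w(4) = 5. P is now [[2, 7], [3]].
Step i=3: Q has 3 at row 2, column 1; remove 3 from row 2 of P and reverse-bump: 3 enters row 1 and ejects 2. So w(3) = 2. P is now [[3, 7]].
Step i=2: Q has 2 at row 1, column 2; remove that cell from P, ejecting 7. So w(2) = 7. P is now [[3]].
Step i=1: Q has 1 at row 1, column 1; remove that cell from P, ejecting 3. So w(1) = 3. P is now [].

So w = 3 7 2 5 6 8 1 4.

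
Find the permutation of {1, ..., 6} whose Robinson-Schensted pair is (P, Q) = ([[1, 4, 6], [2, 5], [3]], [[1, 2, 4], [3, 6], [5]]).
3 5 2 6 1 4

Reverse RSK: for i = n, n-1, ..., 1, locate i in Q, remove the corresponding corner cell from P, and reverse-bump its entry up through P; the value ejected from row 1 is w(i).

So w = 3 5 2 6 1 4.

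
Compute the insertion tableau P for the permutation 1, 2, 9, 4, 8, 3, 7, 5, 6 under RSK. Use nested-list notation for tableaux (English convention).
Insert 1: appended to row 1. P = [[1]].
Insert 2: appended to row 1. P = [[1, 2]].
Insert 9: appended to row 1. P = [[1, 2, 9]].
Insert 4: 4 bumps 9 from row 1; 9 starts row 2. P = [[1, 2, 4], [9]].
Insert 8: appended to row 1. P = [[1, 2, 4, 8], [9]].
Insert 3: 3 bumps 4 from row 1; 4 bumps 9 from row 2; 9 starts row 3. P = [[1, 2, 3, 8], [4], [9]].
Insert 7: 7 bumps 8 from row 1; 8 appends to row 2. P = [[1, 2, 3, 7], [4, 8], [9]].
Insert 5: 5 bumps 7 from row 1; 7 bumps 8 from row 2; 8 bumps 9 from row 3; 9 starts row 4. P = [[1, 2, 3, 5], [4, 7], [8], [9]].
Insert 6: appended to row 1. P = [[1, 2, 3, 5, 6], [4, 7], [8], [9]].

So P = [[1, 2, 3, 5, 6], [4, 7], [8], [9]].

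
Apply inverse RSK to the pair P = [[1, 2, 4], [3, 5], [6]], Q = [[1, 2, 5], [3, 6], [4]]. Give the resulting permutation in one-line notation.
Reverse the RSK construction: for i from n down to 1, find the cell of Q containing i, remove the entry at that cell from P, and reverse-bump it up through P; the value ejected from row 1 is w(i).

Step i=6: Q has 6 at row 2, column 2; remove 5 from row 2 of P and reverse-bump: 5 enters row 1 and ejects 4. So w(6) = 4. P is now [[1, 2, 5], [3], [6]].
Step i=5: Q has 5 at row 1, column 3; remove that cell from P, ejecting 5. So w(5) = 5. P is now [[1, 2], [3], [6]].
Step i=4: Q has 4 at row 3, column 1; remove 6 from row 3 of P and reverse-bump: 6 enters row 2 and ejects 3; 3 enters row 1 and ejects 2. So w(4) = 2. P is now [[1, 3], [6]].
Step i=3: Q has 3 at row 2, column 1; remove 6 from row 2 of P and reverse-bump: 6 enters row 1 and ejects 3. So w(3) = 3. P is now [[1, 6]].
Step i=2: Q has 2 at row 1, column 2; remove that cell from P, ejecting 6. So w(2) = 6. P is now [[1]].
Step i=1: Q has 1 at row 1, column 1; remove that cell from P, ejecting 1. So w(1) = 1. P is now [].

So w = 1 6 3 2 5 4.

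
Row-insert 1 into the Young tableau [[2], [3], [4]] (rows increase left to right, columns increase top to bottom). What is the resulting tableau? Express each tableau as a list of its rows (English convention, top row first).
In row 1, 1 replaces 2 (the leftmost entry greater than 1); 2 is bumped to row 2. In row 2, 2 replaces 3 (the leftmost entry greater than 2); 3 is bumped to row 3. In row 3, 3 replaces 4 (the leftmost entry greater than 3); 4 is bumped to row 4. 4 starts a new row 4. The new tableau is [[1], [2], [3], [4]].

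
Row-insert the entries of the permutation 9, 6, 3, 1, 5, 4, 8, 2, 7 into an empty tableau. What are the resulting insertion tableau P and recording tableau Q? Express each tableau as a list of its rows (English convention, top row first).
Insert each entry of the permutation into P by Schensted row insertion, recording in Q the position of each new cell.

Insert 9: appended to row 1. P = [[9]], Q = [[1]].
Insert 6: 6 bumps 9 from row 1; 9 starts row 2. P = [[6], [9]], Q = [[1], [2]].
Insert 3: 3 bumps 6 from row 1; 6 bumps 9 from row 2; 9 starts row 3. P = [[3], [6], [9]], Q = [[1], [2], [3]].
Insert 1: 1 bumps 3 from row 1; 3 bumps 6 from row 2; 6 bumps 9 from row 3; 9 starts row 4. P = [[1], [3], [6], [9]], Q = [[1], [2], [3], [4]].
Insert 5: appended to row 1. P = [[1, 5], [3], [6], [9]], Q = [[1, 5], [2], [3], [4]].
Insert 4: 4 bumps 5 from row 1; 5 appends to row 2. P = [[1, 4], [3, 5], [6], [9]], Q = [[1, 5], [2, 6], [3], [4]].
Insert 8: appended to row 1. P = [[1, 4, 8], [3, 5], [6], [9]], Q = [[1, 5, 7], [2, 6], [3], [4]].
Insert 2: 2 bumps 4 from row 1; 4 bumps 5 from row 2; 5 bumps 6 from row 3; 6 bumps 9 from row 4; 9 starts row 5. P = [[1, 2, 8], [3, 4], [5], [6], [9]], Q = [[1, 5, 7], [2, 6], [3], [4], [8]].
Insert 7: 7 bumps 8 from row 1; 8 appends to row 2. P = [[1, 2, 7], [3, 4, 8], [5], [6], [9]], Q = [[1, 5, 7], [2, 6, 9], [3], [4], [8]].

So P = [[1, 2, 7], [3, 4, 8], [5], [6], [9]], Q = [[1, 5, 7], [2, 6, 9], [3], [4], [8]].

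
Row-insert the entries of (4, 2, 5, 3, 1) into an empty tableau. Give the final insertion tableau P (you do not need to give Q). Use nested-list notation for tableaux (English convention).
P = [[1, 3], [2, 5], [4]]

Insert 4: appended to row 1. P = [[4]].
Insert 2: 2 bumps 4 from row 1; 4 starts row 2. P = [[2], [4]].
Insert 5: appended to row 1. P = [[2, 5], [4]].
Insert 3: 3 bumps 5 from row 1; 5 appends to row 2. P = [[2, 3], [4, 5]].
Insert 1: 1 bumps 2 from row 1; 2 bumps 4 from row 2; 4 starts row 3. P = [[1, 3], [2, 5], [4]].

So P = [[1, 3], [2, 5], [4]].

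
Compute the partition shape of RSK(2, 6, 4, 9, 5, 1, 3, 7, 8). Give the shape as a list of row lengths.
Row-insert each entry into an empty tableau.

After inserting 2: P = [[2]].
After inserting 6: P = [[2, 6]].
After inserting 4: P = [[2, 4], [6]].
After inserting 9: P = [[2, 4, 9], [6]].
After inserting 5: P = [[2, 4, 5], [6, 9]].
After inserting 1: P = [[1, 4, 5], [2, 9], [6]].
After inserting 3: P = [[1, 3, 5], [2, 4], [6, 9]].
After inserting 7: P = [[1, 3, 5, 7], [2, 4], [6, 9]].
After inserting 8: P = [[1, 3, 5, 7, 8], [2, 4], [6, 9]].

The final insertion tableau P = [[1, 3, 5, 7, 8], [2, 4], [6, 9]] has shape [5, 2, 2].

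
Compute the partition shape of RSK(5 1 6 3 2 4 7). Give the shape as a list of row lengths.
Row-insert each entry into an empty tableau.

After inserting 5: P = [[5]].
After inserting 1: P = [[1], [5]].
After inserting 6: P = [[1, 6], [5]].
After inserting 3: P = [[1, 3], [5, 6]].
After inserting 2: P = [[1, 2], [3, 6], [5]].
After inserting 4: P = [[1, 2, 4], [3, 6], [5]].
After inserting 7: P = [[1, 2, 4, 7], [3, 6], [5]].

The final insertion tableau P = [[1, 2, 4, 7], [3, 6], [5]] has shape [4, 2, 1].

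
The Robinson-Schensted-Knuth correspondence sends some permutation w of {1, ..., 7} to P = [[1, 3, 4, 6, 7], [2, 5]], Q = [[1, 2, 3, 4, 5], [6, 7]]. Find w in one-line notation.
2 3 5 6 7 1 4

Reverse the RSK construction: for i from n down to 1, find the cell of Q containing i, remove the entry at that cell from P, and reverse-bump it up through P; the value ejected from row 1 is w(i).

Step i=7: Q has 7 at row 2, column 2; remove 5 from row 2 of P and reverse-bump: 5 enters row 1 and ejects 4. So w(7) = 4. P is now [[1, 3, 5, 6, 7], [2]].
Step i=6: Q has 6 at row 2, column 1; remove 2 from row 2 of P and reverse-bump: 2 enters row 1 and ejects 1. So w(6) = 1. P is now [[2, 3, 5, 6, 7]].
Step i=5: Q has 5 at row 1, column 5; remove that cell from P, ejecting 7. So w(5) = 7. P is now [[2, 3, 5, 6]].
Step i=4: Q has 4 at row 1, column 4; remove that cell from P, ejecting 6. So w(4) = 6. P is now [[2, 3, 5]].
Step i=3: Q has 3 at row 1, column 3; remove that cell from P, ejecting 5. So w(3) = 5. P is now [[2, 3]].
Step i=2: Q has 2 at row 1, column 2; remove that cell from P, ejecting 3. So w(2) = 3. P is now [[2]].
Step i=1: Q has 1 at row 1, column 1; remove that cell from P, ejecting 2. So w(1) = 2. P is now [].

So w = 2 3 5 6 7 1 4.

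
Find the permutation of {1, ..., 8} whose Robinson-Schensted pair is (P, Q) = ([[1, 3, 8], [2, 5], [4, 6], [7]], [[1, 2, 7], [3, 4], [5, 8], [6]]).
Reverse the RSK construction: for i from n down to 1, find the cell of Q containing i, remove the entry at that cell from P, and reverse-bump it up through P; the value ejected from row 1 is w(i).

Step i=8: Q has 8 at row 3, column 2; remove 6 from row 3 of P and reverse-bump: 6 enters row 2 and ejects 5; 5 enters row 1 and ejects 3. So w(8) = 3. P is now [[1, 5, 8], [2, 6], [4], [7]].
Step i=7: Q has 7 at row 1, column 3; remove that cell from P, ejecting 8. So w(7) = 8. P is now [[1, 5], [2, 6], [4], [7]].
Step i=6: Q has 6 at row 4, column 1; remove 7 from row 4 of P and reverse-bump: 7 enters row 3 and ejects 4; 4 enters row 2 and ejects 2; 2 enters row 1 and ejects 1. So w(6) = 1. P is now [[2, 5], [4, 6], [7]].
Step i=5: Q has 5 at row 3, column 1; remove 7 from row 3 of P and reverse-bump: 7 enters row 2 and ejects 6; 6 enters row 1 and ejects 5. So w(5) = 5. P is now [[2, 6], [4, 7]].
Step i=4: Q has 4 at row 2, column 2; remove 7 from row 2 of P and reverse-bump: 7 enters row 1 and ejects 6. So w(4) = 6. P is now [[2, 7], [4]].
Step i=3: Q has 3 at row 2, column 1; remove 4 from row 2 of P and reverse-bump: 4 enters row 1 and ejects 2. So w(3) = 2. P is now [[4, 7]].
Step i=2: Q has 2 at row 1, column 2; remove that cell from P, ejecting 7. So w(2) = 7. P is now [[4]].
Step i=1: Q has 1 at row 1, column 1; remove that cell from P, ejecting 4. So w(1) = 4. P is now [].

So w = 4 7 2 6 5 1 8 3.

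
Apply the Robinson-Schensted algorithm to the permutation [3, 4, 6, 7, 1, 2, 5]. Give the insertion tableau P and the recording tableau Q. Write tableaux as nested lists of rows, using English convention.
P = [[1, 2, 5, 7], [3, 4, 6]], Q = [[1, 2, 3, 4], [5, 6, 7]]

Insert each entry of the permutation into P by Schensted row insertion, recording in Q the position of each new cell.

Insert 3: appended to row 1. P = [[3]].
Insert 4: appended to row 1. P = [[3, 4]].
Insert 6: appended to row 1. P = [[3, 4, 6]].
Insert 7: appended to row 1. P = [[3, 4, 6, 7]].
Insert 1: 1 bumps 3 from row 1; 3 starts row 2. P = [[1, 4, 6, 7], [3]].
Insert 2: 2 bumps 4 from row 1; 4 appends to row 2. P = [[1, 2, 6, 7], [3, 4]].
Insert 5: 5 bumps 6 from row 1; 6 appends to row 2. P = [[1, 2, 5, 7], [3, 4, 6]].

So P = [[1, 2, 5, 7], [3, 4, 6]], Q = [[1, 2, 3, 4], [5, 6, 7]].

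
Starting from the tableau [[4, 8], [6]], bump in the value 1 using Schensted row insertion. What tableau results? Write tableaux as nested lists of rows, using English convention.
[[1, 8], [4], [6]]

In row 1, 1 replaces 4 (the leftmost entry greater than 1); 4 is bumped to row 2. In row 2, 4 replaces 6 (the leftmost entry greater than 4); 6 is bumped to row 3. 6 starts a new row 3. The new tableau is [[1, 8], [4], [6]].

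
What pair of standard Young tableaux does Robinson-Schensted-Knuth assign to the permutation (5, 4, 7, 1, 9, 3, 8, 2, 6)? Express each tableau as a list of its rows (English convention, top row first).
Insert each entry of the permutation into P by Schensted row insertion, recording in Q the position of each new cell.

After inserting 5: P = [[5]].
After inserting 4: P = [[4], [5]].
After inserting 7: P = [[4, 7], [5]].
After inserting 1: P = [[1, 7], [4], [5]].
After inserting 9: P = [[1, 7, 9], [4], [5]].
After inserting 3: P = [[1, 3, 9], [4, 7], [5]].
After inserting 8: P = [[1, 3, 8], [4, 7, 9], [5]].
After inserting 2: P = [[1, 2, 8], [3, 7, 9], [4], [5]].
After inserting 6: P = [[1, 2, 6], [3, 7, 8], [4, 9], [5]].

So P = [[1, 2, 6], [3, 7, 8], [4, 9], [5]], Q = [[1, 3, 5], [2, 6, 7], [4, 9], [8]].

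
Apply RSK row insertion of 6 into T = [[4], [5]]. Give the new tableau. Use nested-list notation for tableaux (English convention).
6 is larger than every entry of row 1, so it is appended to row 1. The new tableau is [[4, 6], [5]].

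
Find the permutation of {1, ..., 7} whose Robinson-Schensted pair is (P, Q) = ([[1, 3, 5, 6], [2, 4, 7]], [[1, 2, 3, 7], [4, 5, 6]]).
Reverse the RSK construction: for i from n down to 1, find the cell of Q containing i, remove the entry at that cell from P, and reverse-bump it up through P; the value ejected from row 1 is w(i).

Step i=7: Q has 7 at row 1, column 4; remove that cell from P, ejecting 6. So w(7) = 6. P is now [[1, 3, 5], [2, 4, 7]].
Step i=6: Q has 6 at row 2, column 3; remove 7 from row 2 of P and reverse-bump: 7 enters row 1 and ejects 5. So w(6) = 5. P is now [[1, 3, 7], [2, 4]].
Step i=5: Q has 5 at row 2, column 2; remove 4 from row 2 of P and reverse-bump: 4 enters row 1 and ejects 3. So w(5) = 3. P is now [[1, 4, 7], [2]].
Step i=4: Q has 4 at row 2, column 1; remove 2 from row 2 of P and reverse-bump: 2 enters row 1 and ejects 1. So w(4) = 1. P is now [[2, 4, 7]].
Step i=3: Q has 3 at row 1, column 3; remove that cell from P, ejecting 7. So w(3) = 7. P is now [[2, 4]].
Step i=2: Q has 2 at row 1, column 2; remove that cell from P, ejecting 4. So w(2) = 4. P is now [[2]].
Step i=1: Q has 1 at row 1, column 1; remove that cell from P, ejecting 2. So w(1) = 2. P is now [].

So w = 2 4 7 1 3 5 6.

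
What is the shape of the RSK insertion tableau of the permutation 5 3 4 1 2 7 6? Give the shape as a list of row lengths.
RSK row insertion gives P = [[1, 2, 6], [3, 4, 7], [5]], which has shape [3, 3, 1].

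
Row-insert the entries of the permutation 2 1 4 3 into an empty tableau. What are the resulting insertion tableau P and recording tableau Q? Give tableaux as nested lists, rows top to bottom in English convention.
Insert each entry of the permutation into P by Schensted row insertion, recording in Q the position of each new cell.

Insert 2: appended to row 1. P = [[2]], Q = [[1]].
Insert 1: 1 bumps 2 from row 1; 2 starts row 2. P = [[1], [2]], Q = [[1], [2]].
Insert 4: appended to row 1. P = [[1, 4], [2]], Q = [[1, 3], [2]].
Insert 3: 3 bumps 4 from row 1; 4 appends to row 2. P = [[1, 3], [2, 4]], Q = [[1, 3], [2, 4]].

So P = [[1, 3], [2, 4]], Q = [[1, 3], [2, 4]].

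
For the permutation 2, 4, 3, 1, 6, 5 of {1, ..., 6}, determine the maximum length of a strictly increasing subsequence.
3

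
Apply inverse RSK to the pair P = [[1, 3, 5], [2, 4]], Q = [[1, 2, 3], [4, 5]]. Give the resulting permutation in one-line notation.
Reverse the RSK construction: for i from n down to 1, find the cell of Q containing i, remove the entry at that cell from P, and reverse-bump it up through P; the value ejected from row 1 is w(i).

Step i=5: Q has 5 at row 2, column 2; remove 4 from row 2 of P and reverse-bump: 4 enters row 1 and ejects 3. So w(5) = 3. P is now [[1, 4, 5], [2]].
Step i=4: Q has 4 at row 2, column 1; remove 2 from row 2 of P and reverse-bump: 2 enters row 1 and ejects 1. So w(4) = 1. P is now [[2, 4, 5]].
Step i=3: Q has 3 at row 1, column 3; remove that cell from P, ejecting 5. So w(3) = 5. P is now [[2, 4]].
Step i=2: Q has 2 at row 1, column 2; remove that cell from P, ejecting 4. So w(2) = 4. P is now [[2]].
Step i=1: Q has 1 at row 1, column 1; remove that cell from P, ejecting 2. So w(1) = 2. P is now [].

So w = 2 4 5 1 3.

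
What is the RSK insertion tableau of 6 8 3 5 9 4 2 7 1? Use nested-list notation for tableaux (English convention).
P = [[1, 4, 7], [2, 8, 9], [3], [5], [6]]

Insert 6: appended to row 1. P = [[6]].
Insert 8: appended to row 1. P = [[6, 8]].
Insert 3: 3 bumps 6 from row 1; 6 starts row 2. P = [[3, 8], [6]].
Insert 5: 5 bumps 8 from row 1; 8 appends to row 2. P = [[3, 5], [6, 8]].
Insert 9: appended to row 1. P = [[3, 5, 9], [6, 8]].
Insert 4: 4 bumps 5 from row 1; 5 bumps 6 from row 2; 6 starts row 3. P = [[3, 4, 9], [5, 8], [6]].
Insert 2: 2 bumps 3 from row 1; 3 bumps 5 from row 2; 5 bumps 6 from row 3; 6 starts row 4. P = [[2, 4, 9], [3, 8], [5], [6]].
Insert 7: 7 bumps 9 from row 1; 9 appends to row 2. P = [[2, 4, 7], [3, 8, 9], [5], [6]].
Insert 1: 1 bumps 2 from row 1; 2 bumps 3 from row 2; 3 bumps 5 from row 3; 5 bumps 6 from row 4; 6 starts row 5. P = [[1, 4, 7], [2, 8, 9], [3], [5], [6]].

So P = [[1, 4, 7], [2, 8, 9], [3], [5], [6]].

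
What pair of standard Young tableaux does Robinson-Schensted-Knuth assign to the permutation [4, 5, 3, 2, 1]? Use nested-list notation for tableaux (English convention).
Insert each entry of the permutation into P by Schensted row insertion, recording in Q the position of each new cell.

Insert 4: appended to row 1. P = [[4]], Q = [[1]].
Insert 5: appended to row 1. P = [[4, 5]], Q = [[1, 2]].
Insert 3: 3 bumps 4 from row 1; 4 starts row 2. P = [[3, 5], [4]], Q = [[1, 2], [3]].
Insert 2: 2 bumps 3 from row 1; 3 bumps 4 from row 2; 4 starts row 3. P = [[2, 5], [3], [4]], Q = [[1, 2], [3], [4]].
Insert 1: 1 bumps 2 from row 1; 2 bumps 3 from row 2; 3 bumps 4 from row 3; 4 starts row 4. P = [[1, 5], [2], [3], [4]], Q = [[1, 2], [3], [4], [5]].

So P = [[1, 5], [2], [3], [4]], Q = [[1, 2], [3], [4], [5]].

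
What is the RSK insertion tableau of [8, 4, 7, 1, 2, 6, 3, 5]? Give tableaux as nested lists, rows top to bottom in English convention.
P = [[1, 2, 3, 5], [4, 6], [7], [8]]

After inserting 8: P = [[8]].
After inserting 4: P = [[4], [8]].
After inserting 7: P = [[4, 7], [8]].
After inserting 1: P = [[1, 7], [4], [8]].
After inserting 2: P = [[1, 2], [4, 7], [8]].
After inserting 6: P = [[1, 2, 6], [4, 7], [8]].
After inserting 3: P = [[1, 2, 3], [4, 6], [7], [8]].
After inserting 5: P = [[1, 2, 3, 5], [4, 6], [7], [8]].

So P = [[1, 2, 3, 5], [4, 6], [7], [8]].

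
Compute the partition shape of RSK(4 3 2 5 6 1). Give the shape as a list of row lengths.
[3, 1, 1, 1]

Row-insert each entry into an empty tableau.

After inserting 4: P = [[4]].
After inserting 3: P = [[3], [4]].
After inserting 2: P = [[2], [3], [4]].
After inserting 5: P = [[2, 5], [3], [4]].
After inserting 6: P = [[2, 5, 6], [3], [4]].
After inserting 1: P = [[1, 5, 6], [2], [3], [4]].

The final insertion tableau P = [[1, 5, 6], [2], [3], [4]] has shape [3, 1, 1, 1].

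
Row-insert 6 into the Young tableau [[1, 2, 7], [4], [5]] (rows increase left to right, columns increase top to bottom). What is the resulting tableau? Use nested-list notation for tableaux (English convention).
In row 1, 6 replaces 7 (the leftmost entry greater than 6); 7 is bumped to row 2. 7 is appended to row 2. The new tableau is [[1, 2, 6], [4, 7], [5]].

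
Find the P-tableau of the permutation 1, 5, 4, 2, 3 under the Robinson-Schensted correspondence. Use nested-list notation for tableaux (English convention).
P = [[1, 2, 3], [4], [5]]

Insert 1: appended to row 1. P = [[1]].
Insert 5: appended to row 1. P = [[1, 5]].
Insert 4: 4 bumps 5 from row 1; 5 starts row 2. P = [[1, 4], [5]].
Insert 2: 2 bumps 4 from row 1; 4 bumps 5 from row 2; 5 starts row 3. P = [[1, 2], [4], [5]].
Insert 3: appended to row 1. P = [[1, 2, 3], [4], [5]].

So P = [[1, 2, 3], [4], [5]].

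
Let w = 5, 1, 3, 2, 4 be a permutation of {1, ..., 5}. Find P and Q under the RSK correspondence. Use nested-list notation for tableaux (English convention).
Insert each entry of the permutation into P by Schensted row insertion, recording in Q the position of each new cell.

Insert 5: appended to row 1. P = [[5]].
Insert 1: 1 bumps 5 from row 1; 5 starts row 2. P = [[1], [5]].
Insert 3: appended to row 1. P = [[1, 3], [5]].
Insert 2: 2 bumps 3 from row 1; 3 bumps 5 from row 2; 5 starts row 3. P = [[1, 2], [3], [5]].
Insert 4: appended to row 1. P = [[1, 2, 4], [3], [5]].

So P = [[1, 2, 4], [3], [5]], Q = [[1, 3, 5], [2], [4]].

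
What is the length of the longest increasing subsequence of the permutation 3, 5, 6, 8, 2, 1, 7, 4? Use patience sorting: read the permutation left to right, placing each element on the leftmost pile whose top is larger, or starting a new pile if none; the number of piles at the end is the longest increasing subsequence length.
3: new pile. tops = [3]
5: new pile. tops = [3, 5]
6: new pile. tops = [3, 5, 6]
8: new pile. tops = [3, 5, 6, 8]
2: onto pile 1 (replacing 3). tops = [2, 5, 6, 8]
1: onto pile 1 (replacing 2). tops = [1, 5, 6, 8]
7: onto pile 4 (replacing 8). tops = [1, 5, 6, 7]
4: onto pile 2 (replacing 5). tops = [1, 4, 6, 7]

4 piles, so the longest increasing subsequence has length 4.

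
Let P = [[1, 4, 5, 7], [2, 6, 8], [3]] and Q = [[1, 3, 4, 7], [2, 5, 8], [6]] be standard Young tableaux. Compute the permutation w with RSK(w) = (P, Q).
Reverse the RSK construction: for i from n down to 1, find the cell of Q containing i, remove the entry at that cell from P, and reverse-bump it up through P; the value ejected from row 1 is w(i).

Step i=8: Q has 8 at row 2, column 3; remove 8 from row 2 of P and reverse-bump: 8 enters row 1 and ejects 7. So w(8) = 7. P is now [[1, 4, 5, 8], [2, 6], [3]].
Step i=7: Q has 7 at row 1, column 4; remove that cell from P, ejecting 8. So w(7) = 8. P is now [[1, 4, 5], [2, 6], [3]].
Step i=6: Q has 6 at row 3, column 1; remove 3 from row 3 of P and reverse-bump: 3 enters row 2 and ejects 2; 2 enters row 1 and ejects 1. So w(6) = 1. P is now [[2, 4, 5], [3, 6]].
Step i=5: Q has 5 at row 2, column 2; remove 6 from row 2 of P and reverse-bump: 6 enters row 1 and ejects 5. So w(5) = 5. P is now [[2, 4, 6], [3]].
Step i=4: Q has 4 at row 1, column 3; remove that cell from P, ejecting 6. So w(4) = 6. P is now [[2, 4], [3]].
Step i=3: Q has 3 at row 1, column 2; remove that cell from P, ejecting 4. So w(3) = 4. P is now [[2], [3]].
Step i=2: Q has 2 at row 2, column 1; remove 3 from row 2 of P and reverse-bump: 3 enters row 1 and ejects 2. So w(2) = 2. P is now [[3]].
Step i=1: Q has 1 at row 1, column 1; remove that cell from P, ejecting 3. So w(1) = 3. P is now [].

So w = 3 2 4 6 5 1 8 7.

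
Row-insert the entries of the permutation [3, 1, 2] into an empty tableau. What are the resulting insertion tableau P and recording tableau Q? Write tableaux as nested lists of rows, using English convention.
Insert each entry of the permutation into P by Schensted row insertion, recording in Q the position of each new cell.

Insert 3: appended to row 1. P = [[3]], Q = [[1]].
Insert 1: 1 bumps 3 from row 1; 3 starts row 2. P = [[1], [3]], Q = [[1], [2]].
Insert 2: appended to row 1. P = [[1, 2], [3]], Q = [[1, 3], [2]].

So P = [[1, 2], [3]], Q = [[1, 3], [2]].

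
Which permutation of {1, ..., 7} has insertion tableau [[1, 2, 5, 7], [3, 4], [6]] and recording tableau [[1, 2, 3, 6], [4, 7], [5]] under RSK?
Reverse the RSK construction: for i from n down to 1, find the cell of Q containing i, remove the entry at that cell from P, and reverse-bump it up through P; the value ejected from row 1 is w(i).

Step i=7: Q has 7 at row 2, column 2; remove 4 from row 2 of P and reverse-bump: 4 enters row 1 and ejects 2. So w(7) = 2. P is now [[1, 4, 5, 7], [3], [6]].
Step i=6: Q has 6 at row 1, column 4; remove that cell from P, ejecting 7. So w(6) = 7. P is now [[1, 4, 5], [3], [6]].
Step i=5: Q has 5 at row 3, column 1; remove 6 from row 3 of P and reverse-bump: 6 enters row 2 and ejects 3; 3 enters row 1 and ejects 1. So w(5) = 1. P is now [[3, 4, 5], [6]].
Step i=4: Q has 4 at row 2, column 1; remove 6 from row 2 of P and reverse-bump: 6 enters row 1 and ejects 5. So w(4) = 5. P is now [[3, 4, 6]].
Step i=3: Q has 3 at row 1, column 3; remove that cell from P, ejecting 6. So w(3) = 6. P is now [[3, 4]].
Step i=2: Q has 2 at row 1, column 2; remove that cell from P, ejecting 4. So w(2) = 4. P is now [[3]].
Step i=1: Q has 1 at row 1, column 1; remove that cell from P, ejecting 3. So w(1) = 3. P is now [].

So w = 3 4 6 5 1 7 2.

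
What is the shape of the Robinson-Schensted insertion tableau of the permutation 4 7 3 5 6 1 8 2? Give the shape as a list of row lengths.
[4, 2, 2]

Row-insert each entry into an empty tableau.

After inserting 4: P = [[4]].
After inserting 7: P = [[4, 7]].
After inserting 3: P = [[3, 7], [4]].
After inserting 5: P = [[3, 5], [4, 7]].
After inserting 6: P = [[3, 5, 6], [4, 7]].
After inserting 1: P = [[1, 5, 6], [3, 7], [4]].
After inserting 8: P = [[1, 5, 6, 8], [3, 7], [4]].
After inserting 2: P = [[1, 2, 6, 8], [3, 5], [4, 7]].

The final insertion tableau P = [[1, 2, 6, 8], [3, 5], [4, 7]] has shape [4, 2, 2].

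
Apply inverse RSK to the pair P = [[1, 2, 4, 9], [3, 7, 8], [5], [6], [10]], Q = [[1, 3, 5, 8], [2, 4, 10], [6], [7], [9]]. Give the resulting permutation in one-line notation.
6 1 10 7 8 5 3 9 2 4

Reverse the RSK construction: for i from n down to 1, find the cell of Q containing i, remove the entry at that cell from P, and reverse-bump it up through P; the value ejected from row 1 is w(i).

Step i=10: Q has 10 at row 2, column 3; remove 8 from row 2 of P and reverse-bump: 8 enters row 1 and ejects 4. So w(10) = 4. P is now [[1, 2, 8, 9], [3, 7], [5], [6], [10]].
Step i=9: Q has 9 at row 5, column 1; remove 10 from row 5 of P and reverse-bump: 10 enters row 4 and ejects 6; 6 enters row 3 and ejects 5; 5 enters row 2 and ejects 3; 3 enters row 1 and ejects 2. So w(9) = 2. P is now [[1, 3, 8, 9], [5, 7], [6], [10]].
Step i=8: Q has 8 at row 1, column 4; remove that cell from P, ejecting 9. So w(8) = 9. P is now [[1, 3, 8], [5, 7], [6], [10]].
Step i=7: Q has 7 at row 4, column 1; remove 10 from row 4 of P and reverse-bump: 10 enters row 3 and ejects 6; 6 enters row 2 and ejects 5; 5 enters row 1 and ejects 3. So w(7) = 3. P is now [[1, 5, 8], [6, 7], [10]].
Step i=6: Q has 6 at row 3, column 1; remove 10 from row 3 of P and reverse-bump: 10 enters row 2 and ejects 7; 7 enters row 1 and ejects 5. So w(6) = 5. P is now [[1, 7, 8], [6, 10]].
Step i=5: Q has 5 at row 1, column 3; remove that cell from P, ejecting 8. So w(5) = 8. P is now [[1, 7], [6, 10]].
Step i=4: Q has 4 at row 2, column 2; remove 10 from row 2 of P and reverse-bump: 10 enters row 1 and ejects 7. So w(4) = 7. P is now [[1, 10], [6]].
Step i=3: Q has 3 at row 1, column 2; remove that cell from P, ejecting 10. So w(3) = 10. P is now [[1], [6]].
Step i=2: Q has 2 at row 2, column 1; remove 6 from row 2 of P and reverse-bump: 6 enters row 1 and ejects 1. So w(2) = 1. P is now [[6]].
Step i=1: Q has 1 at row 1, column 1; remove that cell from P, ejecting 6. So w(1) = 6. P is now [].

So w = 6 1 10 7 8 5 3 9 2 4.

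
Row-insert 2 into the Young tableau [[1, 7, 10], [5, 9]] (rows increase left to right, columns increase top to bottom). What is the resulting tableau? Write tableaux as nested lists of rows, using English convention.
[[1, 2, 10], [5, 7], [9]]

In row 1, 2 replaces 7 (the leftmost entry greater than 2); 7 is bumped to row 2. In row 2, 7 replaces 9 (the leftmost entry greater than 7); 9 is bumped to row 3. 9 starts a new row 3. The new tableau is [[1, 2, 10], [5, 7], [9]].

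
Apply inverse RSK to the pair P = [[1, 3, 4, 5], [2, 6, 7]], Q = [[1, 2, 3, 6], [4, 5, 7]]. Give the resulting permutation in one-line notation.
2 3 6 1 4 7 5

Reverse the RSK construction: for i from n down to 1, find the cell of Q containing i, remove the entry at that cell from P, and reverse-bump it up through P; the value ejected from row 1 is w(i).

Step i=7: Q has 7 at row 2, column 3; remove 7 from row 2 of P and reverse-bump: 7 enters row 1 and ejects 5. So w(7) = 5. P is now [[1, 3, 4, 7], [2, 6]].
Step i=6: Q has 6 at row 1, column 4; remove that cell from P, ejecting 7. So w(6) = 7. P is now [[1, 3, 4], [2, 6]].
Step i=5: Q has 5 at row 2, column 2; remove 6 from row 2 of P and reverse-bump: 6 enters row 1 and ejects 4. So w(5) = 4. P is now [[1, 3, 6], [2]].
Step i=4: Q has 4 at row 2, column 1; remove 2 from row 2 of P and reverse-bump: 2 enters row 1 and ejects 1. So w(4) = 1. P is now [[2, 3, 6]].
Step i=3: Q has 3 at row 1, column 3; remove that cell from P, ejecting 6. So w(3) = 6. P is now [[2, 3]].
Step i=2: Q has 2 at row 1, column 2; remove that cell from P, ejecting 3. So w(2) = 3. P is now [[2]].
Step i=1: Q has 1 at row 1, column 1; remove that cell from P, ejecting 2. So w(1) = 2. P is now [].

So w = 2 3 6 1 4 7 5.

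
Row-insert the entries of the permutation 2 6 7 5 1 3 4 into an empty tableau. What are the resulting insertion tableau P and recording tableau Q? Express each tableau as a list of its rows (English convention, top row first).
P = [[1, 3, 4], [2, 5, 7], [6]], Q = [[1, 2, 3], [4, 6, 7], [5]]

Insert each entry of the permutation into P by Schensted row insertion, recording in Q the position of each new cell.

Insert 2: appended to row 1. P = [[2]], Q = [[1]].
Insert 6: appended to row 1. P = [[2, 6]], Q = [[1, 2]].
Insert 7: appended to row 1. P = [[2, 6, 7]], Q = [[1, 2, 3]].
Insert 5: 5 bumps 6 from row 1; 6 starts row 2. P = [[2, 5, 7], [6]], Q = [[1, 2, 3], [4]].
Insert 1: 1 bumps 2 from row 1; 2 bumps 6 from row 2; 6 starts row 3. P = [[1, 5, 7], [2], [6]], Q = [[1, 2, 3], [4], [5]].
Insert 3: 3 bumps 5 from row 1; 5 appends to row 2. P = [[1, 3, 7], [2, 5], [6]], Q = [[1, 2, 3], [4, 6], [5]].
Insert 4: 4 bumps 7 from row 1; 7 appends to row 2. P = [[1, 3, 4], [2, 5, 7], [6]], Q = [[1, 2, 3], [4, 6, 7], [5]].

So P = [[1, 3, 4], [2, 5, 7], [6]], Q = [[1, 2, 3], [4, 6, 7], [5]].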